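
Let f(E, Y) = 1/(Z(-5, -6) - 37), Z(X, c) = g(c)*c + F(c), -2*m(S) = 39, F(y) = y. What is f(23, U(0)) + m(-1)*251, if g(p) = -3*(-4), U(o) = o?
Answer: -1125737/230 ≈ -4894.5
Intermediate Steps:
m(S) = -39/2 (m(S) = -1/2*39 = -39/2)
g(p) = 12
Z(X, c) = 13*c (Z(X, c) = 12*c + c = 13*c)
f(E, Y) = -1/115 (f(E, Y) = 1/(13*(-6) - 37) = 1/(-78 - 37) = 1/(-115) = -1/115)
f(23, U(0)) + m(-1)*251 = -1/115 - 39/2*251 = -1/115 - 9789/2 = -1125737/230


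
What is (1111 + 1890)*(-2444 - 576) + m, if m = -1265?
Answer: -9064285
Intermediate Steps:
(1111 + 1890)*(-2444 - 576) + m = (1111 + 1890)*(-2444 - 576) - 1265 = 3001*(-3020) - 1265 = -9063020 - 1265 = -9064285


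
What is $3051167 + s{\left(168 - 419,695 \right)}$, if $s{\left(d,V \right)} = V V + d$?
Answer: $3533941$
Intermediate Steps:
$s{\left(d,V \right)} = d + V^{2}$ ($s{\left(d,V \right)} = V^{2} + d = d + V^{2}$)
$3051167 + s{\left(168 - 419,695 \right)} = 3051167 + \left(\left(168 - 419\right) + 695^{2}\right) = 3051167 + \left(\left(168 - 419\right) + 483025\right) = 3051167 + \left(-251 + 483025\right) = 3051167 + 482774 = 3533941$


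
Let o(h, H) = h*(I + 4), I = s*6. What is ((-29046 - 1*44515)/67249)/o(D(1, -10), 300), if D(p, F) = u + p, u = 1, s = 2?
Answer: -73561/2151968 ≈ -0.034183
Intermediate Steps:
I = 12 (I = 2*6 = 12)
D(p, F) = 1 + p
o(h, H) = 16*h (o(h, H) = h*(12 + 4) = h*16 = 16*h)
((-29046 - 1*44515)/67249)/o(D(1, -10), 300) = ((-29046 - 1*44515)/67249)/((16*(1 + 1))) = ((-29046 - 44515)*(1/67249))/((16*2)) = -73561*1/67249/32 = -73561/67249*1/32 = -73561/2151968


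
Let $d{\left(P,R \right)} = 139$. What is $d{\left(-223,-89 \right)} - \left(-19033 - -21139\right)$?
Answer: $-1967$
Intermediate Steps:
$d{\left(-223,-89 \right)} - \left(-19033 - -21139\right) = 139 - \left(-19033 - -21139\right) = 139 - \left(-19033 + 21139\right) = 139 - 2106 = -1967$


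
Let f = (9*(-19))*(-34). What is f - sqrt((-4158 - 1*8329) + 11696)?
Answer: 5814 - I*sqrt(791) ≈ 5814.0 - 28.125*I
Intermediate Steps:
f = 5814 (f = -171*(-34) = 5814)
f - sqrt((-4158 - 1*8329) + 11696) = 5814 - sqrt((-4158 - 1*8329) + 11696) = 5814 - sqrt((-4158 - 8329) + 11696) = 5814 - sqrt(-12487 + 11696) = 5814 - sqrt(-791) = 5814 - I*sqrt(791)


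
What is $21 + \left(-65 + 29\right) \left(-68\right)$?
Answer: $2469$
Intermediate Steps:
$21 + \left(-65 + 29\right) \left(-68\right) = 21 - -2448 = 21 + 2448 = 2469$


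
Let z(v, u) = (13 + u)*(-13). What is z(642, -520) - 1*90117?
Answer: -83526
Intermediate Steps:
z(v, u) = -169 - 13*u
z(642, -520) - 1*90117 = (-169 - 13*(-520)) - 1*90117 = (-169 + 6760) - 90117 = 6591 - 90117 = -83526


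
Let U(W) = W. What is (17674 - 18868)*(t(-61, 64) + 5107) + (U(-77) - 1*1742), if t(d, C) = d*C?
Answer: -1438201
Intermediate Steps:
t(d, C) = C*d
(17674 - 18868)*(t(-61, 64) + 5107) + (U(-77) - 1*1742) = (17674 - 18868)*(64*(-61) + 5107) + (-77 - 1*1742) = -1194*(-3904 + 5107) + (-77 - 1742) = -1194*1203 - 1819 = -1436382 - 1819 = -1438201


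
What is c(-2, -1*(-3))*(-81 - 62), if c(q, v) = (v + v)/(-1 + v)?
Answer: -429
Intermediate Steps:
c(q, v) = 2*v/(-1 + v) (c(q, v) = (2*v)/(-1 + v) = 2*v/(-1 + v))
c(-2, -1*(-3))*(-81 - 62) = (2*(-1*(-3))/(-1 - 1*(-3)))*(-81 - 62) = (2*3/(-1 + 3))*(-143) = (2*3/2)*(-143) = (2*3*(½))*(-143) = 3*(-143) = -429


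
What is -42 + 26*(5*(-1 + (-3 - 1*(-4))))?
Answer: -42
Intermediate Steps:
-42 + 26*(5*(-1 + (-3 - 1*(-4)))) = -42 + 26*(5*(-1 + (-3 + 4))) = -42 + 26*(5*(-1 + 1)) = -42 + 26*(5*0) = -42 + 26*0 = -42 + 0 = -42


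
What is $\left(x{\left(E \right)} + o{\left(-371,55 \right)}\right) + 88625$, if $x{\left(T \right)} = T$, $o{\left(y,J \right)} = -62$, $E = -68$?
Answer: $88495$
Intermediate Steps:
$\left(x{\left(E \right)} + o{\left(-371,55 \right)}\right) + 88625 = \left(-68 - 62\right) + 88625 = -130 + 88625 = 88495$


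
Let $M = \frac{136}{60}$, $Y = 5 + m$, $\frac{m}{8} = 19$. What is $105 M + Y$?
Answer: $395$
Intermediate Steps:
$m = 152$ ($m = 8 \cdot 19 = 152$)
$Y = 157$ ($Y = 5 + 152 = 157$)
$M = \frac{34}{15}$ ($M = 136 \cdot \frac{1}{60} = \frac{34}{15} \approx 2.2667$)
$105 M + Y = 105 \cdot \frac{34}{15} + 157 = 238 + 157 = 395$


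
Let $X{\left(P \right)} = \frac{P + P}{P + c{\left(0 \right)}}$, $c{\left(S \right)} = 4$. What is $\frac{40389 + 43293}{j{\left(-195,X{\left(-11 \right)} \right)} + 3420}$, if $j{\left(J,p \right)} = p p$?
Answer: $\frac{2050209}{84032} \approx 24.398$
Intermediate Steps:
$X{\left(P \right)} = \frac{2 P}{4 + P}$ ($X{\left(P \right)} = \frac{P + P}{P + 4} = \frac{2 P}{4 + P}$)
$j{\left(J,p \right)} = p^{2}$
$\frac{40389 + 43293}{j{\left(-195,X{\left(-11 \right)} \right)} + 3420} = \frac{40389 + 43293}{\left(2 \left(-11\right) \frac{1}{4 - 11}\right)^{2} + 3420} = \frac{83682}{\left(2 \left(-11\right) \frac{1}{-7}\right)^{2} + 3420} = \frac{83682}{\left(2 \left(-11\right) \left(- \frac{1}{7}\right)\right)^{2} + 3420} = \frac{83682}{\left(\frac{22}{7}\right)^{2} + 3420} = \frac{83682}{\frac{484}{49} + 3420} = \frac{83682}{\frac{168064}{49}} = 83682 \cdot \frac{49}{168064} = \frac{2050209}{84032}$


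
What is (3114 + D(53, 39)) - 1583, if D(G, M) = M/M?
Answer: 1532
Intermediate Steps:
D(G, M) = 1
(3114 + D(53, 39)) - 1583 = (3114 + 1) - 1583 = 3115 - 1583 = 1532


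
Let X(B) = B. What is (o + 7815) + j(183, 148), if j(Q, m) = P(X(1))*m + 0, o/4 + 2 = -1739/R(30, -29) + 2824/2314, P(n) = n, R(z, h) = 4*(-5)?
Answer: 48059938/5785 ≈ 8307.7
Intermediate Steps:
R(z, h) = -20
o = 1993983/5785 (o = -8 + 4*(-1739/(-20) + 2824/2314) = -8 + 4*(-1739*(-1/20) + 2824*(1/2314)) = -8 + 4*(1739/20 + 1412/1157) = -8 + 4*(2040263/23140) = -8 + 2040263/5785 = 1993983/5785 ≈ 344.68)
j(Q, m) = m (j(Q, m) = 1*m + 0 = m + 0 = m)
(o + 7815) + j(183, 148) = (1993983/5785 + 7815) + 148 = 47203758/5785 + 148 = 48059938/5785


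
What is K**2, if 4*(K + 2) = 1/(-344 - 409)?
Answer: 36300625/9072144 ≈ 4.0013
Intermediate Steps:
K = -6025/3012 (K = -2 + 1/(4*(-344 - 409)) = -2 + (1/4)/(-753) = -2 + (1/4)*(-1/753) = -2 - 1/3012 = -6025/3012 ≈ -2.0003)
K**2 = (-6025/3012)**2 = 36300625/9072144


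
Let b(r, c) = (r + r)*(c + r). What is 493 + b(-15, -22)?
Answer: 1603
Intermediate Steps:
b(r, c) = 2*r*(c + r) (b(r, c) = (2*r)*(c + r) = 2*r*(c + r))
493 + b(-15, -22) = 493 + 2*(-15)*(-22 - 15) = 493 + 2*(-15)*(-37) = 493 + 1110 = 1603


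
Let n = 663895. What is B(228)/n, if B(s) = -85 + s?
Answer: 143/663895 ≈ 0.00021540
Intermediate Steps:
B(228)/n = (-85 + 228)/663895 = 143*(1/663895) = 143/663895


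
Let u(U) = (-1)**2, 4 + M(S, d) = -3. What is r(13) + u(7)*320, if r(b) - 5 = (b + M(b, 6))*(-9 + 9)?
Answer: 325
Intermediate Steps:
M(S, d) = -7 (M(S, d) = -4 - 3 = -7)
r(b) = 5 (r(b) = 5 + (b - 7)*(-9 + 9) = 5 + (-7 + b)*0 = 5 + 0 = 5)
u(U) = 1
r(13) + u(7)*320 = 5 + 1*320 = 5 + 320 = 325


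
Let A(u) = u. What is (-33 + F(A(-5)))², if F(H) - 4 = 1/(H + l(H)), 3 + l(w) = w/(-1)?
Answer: 7744/9 ≈ 860.44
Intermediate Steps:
l(w) = -3 - w (l(w) = -3 + w/(-1) = -3 + w*(-1) = -3 - w)
F(H) = 11/3 (F(H) = 4 + 1/(H + (-3 - H)) = 4 + 1/(-3) = 4 - ⅓ = 11/3)
(-33 + F(A(-5)))² = (-33 + 11/3)² = (-88/3)² = 7744/9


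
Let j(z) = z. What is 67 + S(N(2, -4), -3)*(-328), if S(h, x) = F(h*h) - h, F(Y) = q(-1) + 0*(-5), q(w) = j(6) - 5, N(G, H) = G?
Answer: 395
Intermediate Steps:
q(w) = 1 (q(w) = 6 - 5 = 1)
F(Y) = 1 (F(Y) = 1 + 0*(-5) = 1 + 0 = 1)
S(h, x) = 1 - h
67 + S(N(2, -4), -3)*(-328) = 67 + (1 - 1*2)*(-328) = 67 + (1 - 2)*(-328) = 67 - 1*(-328) = 67 + 328 = 395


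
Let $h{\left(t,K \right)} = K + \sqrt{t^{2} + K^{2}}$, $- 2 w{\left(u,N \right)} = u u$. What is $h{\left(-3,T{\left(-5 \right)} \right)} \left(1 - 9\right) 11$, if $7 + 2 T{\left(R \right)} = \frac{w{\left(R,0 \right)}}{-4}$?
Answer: $\frac{341}{2} - \frac{11 \sqrt{3265}}{2} \approx -143.77$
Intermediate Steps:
$w{\left(u,N \right)} = - \frac{u^{2}}{2}$ ($w{\left(u,N \right)} = - \frac{u u}{2} = - \frac{u^{2}}{2}$)
$T{\left(R \right)} = - \frac{7}{2} + \frac{R^{2}}{16}$ ($T{\left(R \right)} = - \frac{7}{2} + \frac{- \frac{R^{2}}{2} \frac{1}{-4}}{2} = - \frac{7}{2} + \frac{- \frac{R^{2}}{2} \left(- \frac{1}{4}\right)}{2} = - \frac{7}{2} + \frac{\frac{1}{8} R^{2}}{2} = - \frac{7}{2} + \frac{R^{2}}{16}$)
$h{\left(t,K \right)} = K + \sqrt{K^{2} + t^{2}}$
$h{\left(-3,T{\left(-5 \right)} \right)} \left(1 - 9\right) 11 = \left(\left(- \frac{7}{2} + \frac{\left(-5\right)^{2}}{16}\right) + \sqrt{\left(- \frac{7}{2} + \frac{\left(-5\right)^{2}}{16}\right)^{2} + \left(-3\right)^{2}}\right) \left(1 - 9\right) 11 = \left(\left(- \frac{7}{2} + \frac{1}{16} \cdot 25\right) + \sqrt{\left(- \frac{7}{2} + \frac{1}{16} \cdot 25\right)^{2} + 9}\right) \left(\left(-8\right) 11\right) = \left(\left(- \frac{7}{2} + \frac{25}{16}\right) + \sqrt{\left(- \frac{7}{2} + \frac{25}{16}\right)^{2} + 9}\right) \left(-88\right) = \left(- \frac{31}{16} + \sqrt{\left(- \frac{31}{16}\right)^{2} + 9}\right) \left(-88\right) = \left(- \frac{31}{16} + \sqrt{\frac{961}{256} + 9}\right) \left(-88\right) = \left(- \frac{31}{16} + \sqrt{\frac{3265}{256}}\right) \left(-88\right) = \left(- \frac{31}{16} + \frac{\sqrt{3265}}{16}\right) \left(-88\right) = \frac{341}{2} - \frac{11 \sqrt{3265}}{2}$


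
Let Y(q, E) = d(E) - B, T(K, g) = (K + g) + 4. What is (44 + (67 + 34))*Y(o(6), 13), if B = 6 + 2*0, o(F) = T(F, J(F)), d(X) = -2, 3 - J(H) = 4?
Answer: -1160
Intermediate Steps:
J(H) = -1 (J(H) = 3 - 1*4 = 3 - 4 = -1)
T(K, g) = 4 + K + g
o(F) = 3 + F (o(F) = 4 + F - 1 = 3 + F)
B = 6 (B = 6 + 0 = 6)
Y(q, E) = -8 (Y(q, E) = -2 - 1*6 = -2 - 6 = -8)
(44 + (67 + 34))*Y(o(6), 13) = (44 + (67 + 34))*(-8) = (44 + 101)*(-8) = 145*(-8) = -1160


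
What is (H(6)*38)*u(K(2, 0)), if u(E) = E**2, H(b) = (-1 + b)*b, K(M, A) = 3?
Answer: 10260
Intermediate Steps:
H(b) = b*(-1 + b)
(H(6)*38)*u(K(2, 0)) = ((6*(-1 + 6))*38)*3**2 = ((6*5)*38)*9 = (30*38)*9 = 1140*9 = 10260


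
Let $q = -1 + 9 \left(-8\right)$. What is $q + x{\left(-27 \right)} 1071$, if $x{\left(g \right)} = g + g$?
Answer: $-57907$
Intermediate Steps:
$q = -73$ ($q = -1 - 72 = -73$)
$x{\left(g \right)} = 2 g$
$q + x{\left(-27 \right)} 1071 = -73 + 2 \left(-27\right) 1071 = -73 - 57834 = -57907$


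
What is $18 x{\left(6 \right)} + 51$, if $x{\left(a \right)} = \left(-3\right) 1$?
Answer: $-3$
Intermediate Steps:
$x{\left(a \right)} = -3$
$18 x{\left(6 \right)} + 51 = 18 \left(-3\right) + 51 = -54 + 51 = -3$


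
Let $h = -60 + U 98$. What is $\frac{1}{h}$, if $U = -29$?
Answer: $- \frac{1}{2902} \approx -0.00034459$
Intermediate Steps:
$h = -2902$ ($h = -60 - 2842 = -2902$)
$\frac{1}{h} = \frac{1}{-2902} = - \frac{1}{2902}$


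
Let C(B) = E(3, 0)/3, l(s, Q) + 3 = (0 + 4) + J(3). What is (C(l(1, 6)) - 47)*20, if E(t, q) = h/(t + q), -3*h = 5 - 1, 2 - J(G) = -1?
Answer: -25460/27 ≈ -942.96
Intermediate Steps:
J(G) = 3 (J(G) = 2 - 1*(-1) = 2 + 1 = 3)
h = -4/3 (h = -(5 - 1)/3 = -⅓*4 = -4/3 ≈ -1.3333)
E(t, q) = -4/(3*(q + t)) (E(t, q) = -4/(3*(t + q)) = -4/(3*(q + t)))
l(s, Q) = 4 (l(s, Q) = -3 + ((0 + 4) + 3) = -3 + (4 + 3) = -3 + 7 = 4)
C(B) = -4/27 (C(B) = -4/(3*0 + 3*3)/3 = -4/(0 + 9)*(⅓) = -4/9*(⅓) = -4*⅑*(⅓) = -4/9*⅓ = -4/27)
(C(l(1, 6)) - 47)*20 = (-4/27 - 47)*20 = -1273/27*20 = -25460/27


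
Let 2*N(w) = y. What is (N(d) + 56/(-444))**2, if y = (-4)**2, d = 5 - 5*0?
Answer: 763876/12321 ≈ 61.998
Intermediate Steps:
d = 5 (d = 5 + 0 = 5)
y = 16
N(w) = 8 (N(w) = (1/2)*16 = 8)
(N(d) + 56/(-444))**2 = (8 + 56/(-444))**2 = (8 + 56*(-1/444))**2 = (8 - 14/111)**2 = (874/111)**2 = 763876/12321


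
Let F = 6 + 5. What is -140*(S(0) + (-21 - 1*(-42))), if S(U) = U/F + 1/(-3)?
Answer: -8680/3 ≈ -2893.3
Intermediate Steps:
F = 11
S(U) = -1/3 + U/11 (S(U) = U/11 + 1/(-3) = U*(1/11) + 1*(-1/3) = U/11 - 1/3 = -1/3 + U/11)
-140*(S(0) + (-21 - 1*(-42))) = -140*((-1/3 + (1/11)*0) + (-21 - 1*(-42))) = -140*((-1/3 + 0) + (-21 + 42)) = -140*(-1/3 + 21) = -140*62/3 = -8680/3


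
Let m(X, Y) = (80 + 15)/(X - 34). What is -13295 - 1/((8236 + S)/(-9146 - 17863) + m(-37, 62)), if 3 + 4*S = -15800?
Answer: -152624659589/11480431 ≈ -13294.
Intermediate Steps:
S = -15803/4 (S = -¾ + (¼)*(-15800) = -¾ - 3950 = -15803/4 ≈ -3950.8)
m(X, Y) = 95/(-34 + X)
-13295 - 1/((8236 + S)/(-9146 - 17863) + m(-37, 62)) = -13295 - 1/((8236 - 15803/4)/(-9146 - 17863) + 95/(-34 - 37)) = -13295 - 1/((17141/4)/(-27009) + 95/(-71)) = -13295 - 1/((17141/4)*(-1/27009) + 95*(-1/71)) = -13295 - 1/(-17141/108036 - 95/71) = -13295 - 1/(-11480431/7670556) = -13295 - 1*(-7670556/11480431) = -13295 + 7670556/11480431 = -152624659589/11480431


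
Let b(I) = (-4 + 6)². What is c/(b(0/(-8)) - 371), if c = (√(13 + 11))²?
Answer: -24/367 ≈ -0.065395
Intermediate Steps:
b(I) = 4 (b(I) = 2² = 4)
c = 24 (c = (√24)² = (2*√6)² = 24)
c/(b(0/(-8)) - 371) = 24/(4 - 371) = 24/(-367) = 24*(-1/367) = -24/367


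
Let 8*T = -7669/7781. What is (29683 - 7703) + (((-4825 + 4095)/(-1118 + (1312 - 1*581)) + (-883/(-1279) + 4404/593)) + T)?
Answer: 401776440785174759/18270970027272 ≈ 21990.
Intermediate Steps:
T = -7669/62248 (T = (-7669/7781)/8 = (-7669*1/7781)/8 = (⅛)*(-7669/7781) = -7669/62248 ≈ -0.12320)
(29683 - 7703) + (((-4825 + 4095)/(-1118 + (1312 - 1*581)) + (-883/(-1279) + 4404/593)) + T) = (29683 - 7703) + (((-4825 + 4095)/(-1118 + (1312 - 1*581)) + (-883/(-1279) + 4404/593)) - 7669/62248) = 21980 + ((-730/(-1118 + (1312 - 581)) + (-883*(-1/1279) + 4404*(1/593))) - 7669/62248) = 21980 + ((-730/(-1118 + 731) + (883/1279 + 4404/593)) - 7669/62248) = 21980 + ((-730/(-387) + 6156335/758447) - 7669/62248) = 21980 + ((-730*(-1/387) + 6156335/758447) - 7669/62248) = 21980 + ((730/387 + 6156335/758447) - 7669/62248) = 21980 + (2936167955/293518989 - 7669/62248) = 21980 + 180519585736199/18270970027272 = 401776440785174759/18270970027272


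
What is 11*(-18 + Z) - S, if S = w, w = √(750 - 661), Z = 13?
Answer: -55 - √89 ≈ -64.434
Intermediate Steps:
w = √89 ≈ 9.4340
S = √89 ≈ 9.4340
11*(-18 + Z) - S = 11*(-18 + 13) - √89 = 11*(-5) - √89 = -55 - √89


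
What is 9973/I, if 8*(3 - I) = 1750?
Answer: -39892/863 ≈ -46.225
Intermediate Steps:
I = -863/4 (I = 3 - 1/8*1750 = 3 - 875/4 = -863/4 ≈ -215.75)
9973/I = 9973/(-863/4) = 9973*(-4/863) = -39892/863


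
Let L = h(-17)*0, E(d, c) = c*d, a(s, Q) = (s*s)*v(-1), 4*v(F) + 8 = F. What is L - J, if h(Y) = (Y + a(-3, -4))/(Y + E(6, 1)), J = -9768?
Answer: 9768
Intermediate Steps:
v(F) = -2 + F/4
a(s, Q) = -9*s**2/4 (a(s, Q) = (s*s)*(-2 + (1/4)*(-1)) = s**2*(-2 - 1/4) = s**2*(-9/4) = -9*s**2/4)
h(Y) = (-81/4 + Y)/(6 + Y) (h(Y) = (Y - 9/4*(-3)**2)/(Y + 1*6) = (Y - 9/4*9)/(Y + 6) = (Y - 81/4)/(6 + Y) = (-81/4 + Y)/(6 + Y))
L = 0 (L = ((-81/4 - 17)/(6 - 17))*0 = (-149/4/(-11))*0 = -1/11*(-149/4)*0 = (149/44)*0 = 0)
L - J = 0 - 1*(-9768) = 0 + 9768 = 9768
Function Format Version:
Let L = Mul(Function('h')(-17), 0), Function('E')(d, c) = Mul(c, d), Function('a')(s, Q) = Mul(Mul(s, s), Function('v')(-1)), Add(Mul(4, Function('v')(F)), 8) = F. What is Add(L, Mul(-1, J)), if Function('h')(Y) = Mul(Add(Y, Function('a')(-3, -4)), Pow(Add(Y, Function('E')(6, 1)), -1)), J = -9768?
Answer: 9768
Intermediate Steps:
Function('v')(F) = Add(-2, Mul(Rational(1, 4), F))
Function('a')(s, Q) = Mul(Rational(-9, 4), Pow(s, 2)) (Function('a')(s, Q) = Mul(Mul(s, s), Add(-2, Mul(Rational(1, 4), -1))) = Mul(Pow(s, 2), Add(-2, Rational(-1, 4))) = Mul(Pow(s, 2), Rational(-9, 4)) = Mul(Rational(-9, 4), Pow(s, 2)))
Function('h')(Y) = Mul(Pow(Add(6, Y), -1), Add(Rational(-81, 4), Y)) (Function('h')(Y) = Mul(Add(Y, Mul(Rational(-9, 4), Pow(-3, 2))), Pow(Add(Y, Mul(1, 6)), -1)) = Mul(Add(Y, Mul(Rational(-9, 4), 9)), Pow(Add(Y, 6), -1)) = Mul(Add(Y, Rational(-81, 4)), Pow(Add(6, Y), -1)) = Mul(Add(Rational(-81, 4), Y), Pow(Add(6, Y), -1)) = Mul(Pow(Add(6, Y), -1), Add(Rational(-81, 4), Y)))
L = 0 (L = Mul(Mul(Pow(Add(6, -17), -1), Add(Rational(-81, 4), -17)), 0) = Mul(Mul(Pow(-11, -1), Rational(-149, 4)), 0) = Mul(Mul(Rational(-1, 11), Rational(-149, 4)), 0) = Mul(Rational(149, 44), 0) = 0)
Add(L, Mul(-1, J)) = Add(0, Mul(-1, -9768)) = Add(0, 9768) = 9768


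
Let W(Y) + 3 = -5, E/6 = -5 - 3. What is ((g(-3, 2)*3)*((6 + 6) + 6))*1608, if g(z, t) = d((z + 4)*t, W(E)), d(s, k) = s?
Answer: 173664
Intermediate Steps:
E = -48 (E = 6*(-5 - 3) = 6*(-8) = -48)
W(Y) = -8 (W(Y) = -3 - 5 = -8)
g(z, t) = t*(4 + z) (g(z, t) = (z + 4)*t = (4 + z)*t = t*(4 + z))
((g(-3, 2)*3)*((6 + 6) + 6))*1608 = (((2*(4 - 3))*3)*((6 + 6) + 6))*1608 = (((2*1)*3)*(12 + 6))*1608 = ((2*3)*18)*1608 = (6*18)*1608 = 108*1608 = 173664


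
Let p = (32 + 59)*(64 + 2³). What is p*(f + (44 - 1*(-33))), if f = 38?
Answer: 753480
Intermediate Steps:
p = 6552 (p = 91*(64 + 8) = 91*72 = 6552)
p*(f + (44 - 1*(-33))) = 6552*(38 + (44 - 1*(-33))) = 6552*(38 + (44 + 33)) = 6552*(38 + 77) = 6552*115 = 753480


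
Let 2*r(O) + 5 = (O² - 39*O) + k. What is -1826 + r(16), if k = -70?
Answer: -4095/2 ≈ -2047.5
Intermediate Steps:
r(O) = -75/2 + O²/2 - 39*O/2 (r(O) = -5/2 + ((O² - 39*O) - 70)/2 = -5/2 + (-70 + O² - 39*O)/2 = -5/2 + (-35 + O²/2 - 39*O/2) = -75/2 + O²/2 - 39*O/2)
-1826 + r(16) = -1826 + (-75/2 + (½)*16² - 39/2*16) = -1826 + (-75/2 + (½)*256 - 312) = -1826 + (-75/2 + 128 - 312) = -1826 - 443/2 = -4095/2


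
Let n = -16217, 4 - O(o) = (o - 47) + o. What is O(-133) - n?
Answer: 16534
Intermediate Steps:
O(o) = 51 - 2*o (O(o) = 4 - ((o - 47) + o) = 4 - ((-47 + o) + o) = 4 - (-47 + 2*o) = 4 + (47 - 2*o) = 51 - 2*o)
O(-133) - n = (51 - 2*(-133)) - 1*(-16217) = (51 + 266) + 16217 = 317 + 16217 = 16534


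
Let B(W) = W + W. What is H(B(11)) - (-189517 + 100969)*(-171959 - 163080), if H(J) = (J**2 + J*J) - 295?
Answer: -29667032699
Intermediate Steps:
B(W) = 2*W
H(J) = -295 + 2*J**2 (H(J) = (J**2 + J**2) - 295 = 2*J**2 - 295 = -295 + 2*J**2)
H(B(11)) - (-189517 + 100969)*(-171959 - 163080) = (-295 + 2*(2*11)**2) - (-189517 + 100969)*(-171959 - 163080) = (-295 + 2*22**2) - (-88548)*(-335039) = (-295 + 2*484) - 1*29667033372 = (-295 + 968) - 29667033372 = 673 - 29667033372 = -29667032699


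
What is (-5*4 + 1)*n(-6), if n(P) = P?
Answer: 114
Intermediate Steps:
(-5*4 + 1)*n(-6) = (-5*4 + 1)*(-6) = (-20 + 1)*(-6) = -19*(-6) = 114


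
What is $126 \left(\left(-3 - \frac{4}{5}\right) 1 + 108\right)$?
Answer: $\frac{65646}{5} \approx 13129.0$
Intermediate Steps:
$126 \left(\left(-3 - \frac{4}{5}\right) 1 + 108\right) = 126 \left(\left(- \frac{19}{5}\right) 1 + 108\right) = 126 \left(- \frac{19}{5} + 108\right) = 126 \cdot \frac{521}{5} = \frac{65646}{5}$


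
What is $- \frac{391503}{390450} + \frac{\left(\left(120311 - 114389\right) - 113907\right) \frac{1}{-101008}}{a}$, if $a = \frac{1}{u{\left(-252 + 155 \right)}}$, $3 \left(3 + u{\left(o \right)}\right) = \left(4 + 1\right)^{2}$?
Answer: $\frac{3860896437}{821636950} \approx 4.699$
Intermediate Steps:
$u{\left(o \right)} = \frac{16}{3}$ ($u{\left(o \right)} = -3 + \frac{\left(4 + 1\right)^{2}}{3} = -3 + \frac{5^{2}}{3} = -3 + \frac{1}{3} \cdot 25 = -3 + \frac{25}{3} = \frac{16}{3}$)
$a = \frac{3}{16}$ ($a = \frac{1}{\frac{16}{3}} = \frac{3}{16} \approx 0.1875$)
$- \frac{391503}{390450} + \frac{\left(\left(120311 - 114389\right) - 113907\right) \frac{1}{-101008}}{a} = - \frac{391503}{390450} + \frac{\left(\left(120311 - 114389\right) - 113907\right) \frac{1}{-101008}}{\frac{3}{16}} = \left(-391503\right) \frac{1}{390450} + \left(5922 - 113907\right) \left(- \frac{1}{101008}\right) \frac{16}{3} = - \frac{130501}{130150} + \left(-107985\right) \left(- \frac{1}{101008}\right) \frac{16}{3} = - \frac{130501}{130150} + \frac{107985}{101008} \cdot \frac{16}{3} = - \frac{130501}{130150} + \frac{35995}{6313} = \frac{3860896437}{821636950}$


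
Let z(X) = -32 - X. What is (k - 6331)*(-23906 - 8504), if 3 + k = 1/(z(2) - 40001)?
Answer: 1643716521062/8007 ≈ 2.0528e+8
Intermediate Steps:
k = -120106/40035 (k = -3 + 1/((-32 - 1*2) - 40001) = -3 + 1/((-32 - 2) - 40001) = -3 + 1/(-34 - 40001) = -3 + 1/(-40035) = -3 - 1/40035 = -120106/40035 ≈ -3.0000)
(k - 6331)*(-23906 - 8504) = (-120106/40035 - 6331)*(-23906 - 8504) = -253581691/40035*(-32410) = 1643716521062/8007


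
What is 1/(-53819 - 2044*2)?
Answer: -1/57907 ≈ -1.7269e-5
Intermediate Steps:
1/(-53819 - 2044*2) = 1/(-53819 - 4088) = 1/(-57907) = -1/57907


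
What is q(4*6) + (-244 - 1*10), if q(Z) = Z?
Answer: -230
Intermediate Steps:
q(4*6) + (-244 - 1*10) = 4*6 + (-244 - 1*10) = 24 + (-244 - 10) = 24 - 254 = -230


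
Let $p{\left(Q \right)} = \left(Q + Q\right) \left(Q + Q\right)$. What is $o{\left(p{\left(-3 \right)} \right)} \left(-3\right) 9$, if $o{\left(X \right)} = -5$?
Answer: $135$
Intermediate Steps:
$p{\left(Q \right)} = 4 Q^{2}$ ($p{\left(Q \right)} = 2 Q 2 Q = 4 Q^{2}$)
$o{\left(p{\left(-3 \right)} \right)} \left(-3\right) 9 = \left(-5\right) \left(-3\right) 9 = 15 \cdot 9 = 135$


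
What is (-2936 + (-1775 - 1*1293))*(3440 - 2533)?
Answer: -5445628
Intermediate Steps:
(-2936 + (-1775 - 1*1293))*(3440 - 2533) = (-2936 + (-1775 - 1293))*907 = (-2936 - 3068)*907 = -6004*907 = -5445628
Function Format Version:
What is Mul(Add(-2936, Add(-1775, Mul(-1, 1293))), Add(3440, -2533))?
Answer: -5445628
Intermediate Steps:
Mul(Add(-2936, Add(-1775, Mul(-1, 1293))), Add(3440, -2533)) = Mul(Add(-2936, Add(-1775, -1293)), 907) = Mul(Add(-2936, -3068), 907) = Mul(-6004, 907) = -5445628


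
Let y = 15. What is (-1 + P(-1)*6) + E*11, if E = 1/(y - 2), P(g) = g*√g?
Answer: -2/13 - 6*I ≈ -0.15385 - 6.0*I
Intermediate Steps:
P(g) = g^(3/2)
E = 1/13 (E = 1/(15 - 2) = 1/13 ≈ 0.076923)
(-1 + P(-1)*6) + E*11 = (-1 + (-1)^(3/2)*6) + (1/13)*11 = (-1 - I*6) + 11/13 = (-1 - 6*I) + 11/13 = -2/13 - 6*I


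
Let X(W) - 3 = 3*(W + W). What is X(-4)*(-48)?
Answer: 1008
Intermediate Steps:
X(W) = 3 + 6*W (X(W) = 3 + 3*(W + W) = 3 + 3*(2*W) = 3 + 6*W)
X(-4)*(-48) = (3 + 6*(-4))*(-48) = (3 - 24)*(-48) = -21*(-48) = 1008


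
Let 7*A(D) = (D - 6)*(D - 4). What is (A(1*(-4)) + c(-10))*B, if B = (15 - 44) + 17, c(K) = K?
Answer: -120/7 ≈ -17.143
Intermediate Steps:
A(D) = (-6 + D)*(-4 + D)/7 (A(D) = ((D - 6)*(D - 4))/7 = ((-6 + D)*(-4 + D))/7 = (-6 + D)*(-4 + D)/7)
B = -12 (B = -29 + 17 = -12)
(A(1*(-4)) + c(-10))*B = ((24/7 - 10*(-4)/7 + (1*(-4))²/7) - 10)*(-12) = ((24/7 - 10/7*(-4) + (⅐)*(-4)²) - 10)*(-12) = ((24/7 + 40/7 + (⅐)*16) - 10)*(-12) = ((24/7 + 40/7 + 16/7) - 10)*(-12) = (80/7 - 10)*(-12) = (10/7)*(-12) = -120/7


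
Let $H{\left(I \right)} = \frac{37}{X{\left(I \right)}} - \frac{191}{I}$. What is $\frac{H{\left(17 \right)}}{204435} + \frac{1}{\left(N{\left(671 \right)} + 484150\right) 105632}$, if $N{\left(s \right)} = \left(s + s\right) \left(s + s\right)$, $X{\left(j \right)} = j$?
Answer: $- \frac{482762278961}{10894738749036480} \approx -4.4312 \cdot 10^{-5}$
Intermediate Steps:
$N{\left(s \right)} = 4 s^{2}$ ($N{\left(s \right)} = 2 s 2 s = 4 s^{2}$)
$H{\left(I \right)} = - \frac{154}{I}$ ($H{\left(I \right)} = \frac{37}{I} - \frac{191}{I} = - \frac{154}{I}$)
$\frac{H{\left(17 \right)}}{204435} + \frac{1}{\left(N{\left(671 \right)} + 484150\right) 105632} = \frac{\left(-154\right) \frac{1}{17}}{204435} + \frac{1}{\left(4 \cdot 671^{2} + 484150\right) 105632} = \left(-154\right) \frac{1}{17} \cdot \frac{1}{204435} + \frac{1}{4 \cdot 450241 + 484150} \cdot \frac{1}{105632} = \left(- \frac{154}{17}\right) \frac{1}{204435} + \frac{1}{1800964 + 484150} \cdot \frac{1}{105632} = - \frac{2}{45135} + \frac{1}{2285114} \cdot \frac{1}{105632} = - \frac{2}{45135} + \frac{1}{241381162048} = - \frac{482762278961}{10894738749036480}$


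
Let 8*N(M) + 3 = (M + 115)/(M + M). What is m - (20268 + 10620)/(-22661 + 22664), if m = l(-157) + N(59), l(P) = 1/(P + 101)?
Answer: -34018673/3304 ≈ -10296.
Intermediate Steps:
N(M) = -3/8 + (115 + M)/(16*M) (N(M) = -3/8 + ((M + 115)/(M + M))/8 = -3/8 + ((115 + M)/((2*M)))/8 = -3/8 + ((115 + M)*(1/(2*M)))/8 = -3/8 + ((115 + M)/(2*M))/8 = -3/8 + (115 + M)/(16*M))
l(P) = 1/(101 + P)
m = -689/3304 (m = 1/(101 - 157) + (5/16)*(23 - 1*59)/59 = 1/(-56) + (5/16)*(1/59)*(23 - 59) = -1/56 + (5/16)*(1/59)*(-36) = -1/56 - 45/236 = -689/3304 ≈ -0.20854)
m - (20268 + 10620)/(-22661 + 22664) = -689/3304 - (20268 + 10620)/(-22661 + 22664) = -689/3304 - 30888/3 = -689/3304 - 1*10296 = -689/3304 - 10296 = -34018673/3304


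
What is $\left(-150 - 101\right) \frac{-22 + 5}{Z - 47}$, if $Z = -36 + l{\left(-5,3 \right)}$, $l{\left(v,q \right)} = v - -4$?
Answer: $- \frac{4267}{84} \approx -50.798$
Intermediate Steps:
$l{\left(v,q \right)} = 4 + v$ ($l{\left(v,q \right)} = v + 4 = 4 + v$)
$Z = -37$ ($Z = -36 + \left(4 - 5\right) = -36 - 1 = -37$)
$\left(-150 - 101\right) \frac{-22 + 5}{Z - 47} = \left(-150 - 101\right) \frac{-22 + 5}{-37 - 47} = - 251 \left(- \frac{17}{-84}\right) = - 251 \left(\left(-17\right) \left(- \frac{1}{84}\right)\right) = \left(-251\right) \frac{17}{84} = - \frac{4267}{84}$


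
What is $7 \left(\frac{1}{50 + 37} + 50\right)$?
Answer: $\frac{30457}{87} \approx 350.08$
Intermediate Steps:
$7 \left(\frac{1}{50 + 37} + 50\right) = 7 \left(\frac{1}{87} + 50\right) = 7 \cdot \frac{4351}{87} = \frac{30457}{87}$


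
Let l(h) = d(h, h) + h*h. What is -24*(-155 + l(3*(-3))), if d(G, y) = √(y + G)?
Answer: 1776 - 72*I*√2 ≈ 1776.0 - 101.82*I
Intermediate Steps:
d(G, y) = √(G + y)
l(h) = h² + √2*√h (l(h) = √(h + h) + h*h = √(2*h) + h² = √2*√h + h² = h² + √2*√h)
-24*(-155 + l(3*(-3))) = -24*(-155 + ((3*(-3))² + √2*√(3*(-3)))) = -24*(-155 + ((-9)² + √2*√(-9))) = -24*(-155 + (81 + √2*(3*I))) = -24*(-155 + (81 + 3*I*√2)) = -24*(-74 + 3*I*√2) = -(-1776 + 72*I*√2) = 1776 - 72*I*√2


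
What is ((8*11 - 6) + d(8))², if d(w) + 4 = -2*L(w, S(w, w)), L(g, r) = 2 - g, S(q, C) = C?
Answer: 8100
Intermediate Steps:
d(w) = -8 + 2*w (d(w) = -4 - 2*(2 - w) = -4 + (-4 + 2*w) = -8 + 2*w)
((8*11 - 6) + d(8))² = ((8*11 - 6) + (-8 + 2*8))² = ((88 - 6) + (-8 + 16))² = (82 + 8)² = 90² = 8100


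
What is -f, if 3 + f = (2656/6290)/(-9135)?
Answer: 86190053/28729575 ≈ 3.0000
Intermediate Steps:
f = -86190053/28729575 (f = -3 + (2656/6290)/(-9135) = -3 + (2656*(1/6290))*(-1/9135) = -3 + (1328/3145)*(-1/9135) = -3 - 1328/28729575 = -86190053/28729575 ≈ -3.0000)
-f = -1*(-86190053/28729575) = 86190053/28729575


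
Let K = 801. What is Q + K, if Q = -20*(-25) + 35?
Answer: 1336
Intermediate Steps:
Q = 535 (Q = 500 + 35 = 535)
Q + K = 535 + 801 = 1336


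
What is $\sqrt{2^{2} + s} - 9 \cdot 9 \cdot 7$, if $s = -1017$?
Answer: $-567 + i \sqrt{1013} \approx -567.0 + 31.828 i$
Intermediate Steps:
$\sqrt{2^{2} + s} - 9 \cdot 9 \cdot 7 = \sqrt{2^{2} - 1017} - 9 \cdot 9 \cdot 7 = \sqrt{4 - 1017} - 81 \cdot 7 = \sqrt{-1013} - 567 = i \sqrt{1013} - 567 = -567 + i \sqrt{1013}$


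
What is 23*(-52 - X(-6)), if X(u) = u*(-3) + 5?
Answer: -1725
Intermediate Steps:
X(u) = 5 - 3*u (X(u) = -3*u + 5 = 5 - 3*u)
23*(-52 - X(-6)) = 23*(-52 - (5 - 3*(-6))) = 23*(-52 - (5 + 18)) = 23*(-52 - 1*23) = 23*(-52 - 23) = 23*(-75) = -1725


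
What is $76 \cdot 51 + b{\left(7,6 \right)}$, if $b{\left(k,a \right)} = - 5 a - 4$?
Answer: $3842$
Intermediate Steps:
$b{\left(k,a \right)} = -4 - 5 a$
$76 \cdot 51 + b{\left(7,6 \right)} = 76 \cdot 51 - 34 = 3876 - 34 = 3842$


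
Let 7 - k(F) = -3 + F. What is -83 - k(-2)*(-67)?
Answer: 721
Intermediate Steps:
k(F) = 10 - F (k(F) = 7 - (-3 + F) = 7 + (3 - F) = 10 - F)
-83 - k(-2)*(-67) = -83 - (10 - 1*(-2))*(-67) = -83 - (10 + 2)*(-67) = -83 - 1*12*(-67) = -83 - 12*(-67) = -83 + 804 = 721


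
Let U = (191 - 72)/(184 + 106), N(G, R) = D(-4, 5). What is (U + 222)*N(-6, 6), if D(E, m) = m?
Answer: 64499/58 ≈ 1112.1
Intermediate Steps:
N(G, R) = 5
U = 119/290 ≈ 0.41035
(U + 222)*N(-6, 6) = (119/290 + 222)*5 = (64499/290)*5 = 64499/58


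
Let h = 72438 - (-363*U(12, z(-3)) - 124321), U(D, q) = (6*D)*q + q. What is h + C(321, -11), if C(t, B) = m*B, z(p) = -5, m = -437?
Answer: 69071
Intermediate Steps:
U(D, q) = q + 6*D*q (U(D, q) = 6*D*q + q = q + 6*D*q)
C(t, B) = -437*B
h = 64264 (h = 72438 - (-(-1815)*(1 + 6*12) - 124321) = 72438 - (-(-1815)*(1 + 72) - 124321) = 72438 - (-(-1815)*73 - 124321) = 72438 - (-363*(-365) - 124321) = 72438 - (132495 - 124321) = 72438 - 1*8174 = 72438 - 8174 = 64264)
h + C(321, -11) = 64264 - 437*(-11) = 64264 + 4807 = 69071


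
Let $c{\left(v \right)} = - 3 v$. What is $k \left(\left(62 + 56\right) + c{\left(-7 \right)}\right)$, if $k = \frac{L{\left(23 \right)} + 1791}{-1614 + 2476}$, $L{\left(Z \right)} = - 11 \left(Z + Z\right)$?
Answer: $\frac{178615}{862} \approx 207.21$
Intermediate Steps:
$L{\left(Z \right)} = - 22 Z$ ($L{\left(Z \right)} = - 11 \cdot 2 Z = - 22 Z$)
$k = \frac{1285}{862}$ ($k = \frac{\left(-22\right) 23 + 1791}{-1614 + 2476} = \frac{-506 + 1791}{862} = 1285 \cdot \frac{1}{862} = \frac{1285}{862} \approx 1.4907$)
$k \left(\left(62 + 56\right) + c{\left(-7 \right)}\right) = \frac{1285 \left(\left(62 + 56\right) - -21\right)}{862} = \frac{1285 \left(118 + 21\right)}{862} = \frac{1285}{862} \cdot 139 = \frac{178615}{862}$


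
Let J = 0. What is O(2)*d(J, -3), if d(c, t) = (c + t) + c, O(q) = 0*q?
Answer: 0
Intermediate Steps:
O(q) = 0
d(c, t) = t + 2*c
O(2)*d(J, -3) = 0*(-3 + 2*0) = 0*(-3 + 0) = 0*(-3) = 0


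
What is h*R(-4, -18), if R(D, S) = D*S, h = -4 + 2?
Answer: -144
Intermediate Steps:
h = -2
h*R(-4, -18) = -(-8)*(-18) = -2*72 = -144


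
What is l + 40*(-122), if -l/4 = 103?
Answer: -5292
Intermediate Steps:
l = -412 (l = -4*103 = -412)
l + 40*(-122) = -412 + 40*(-122) = -412 - 4880 = -5292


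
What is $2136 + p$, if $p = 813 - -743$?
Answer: $3692$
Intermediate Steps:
$p = 1556$ ($p = 813 + 743 = 1556$)
$2136 + p = 2136 + 1556 = 3692$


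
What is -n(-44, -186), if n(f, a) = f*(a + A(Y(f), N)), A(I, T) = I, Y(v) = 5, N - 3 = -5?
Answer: -7964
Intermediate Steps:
N = -2 (N = 3 - 5 = -2)
n(f, a) = f*(5 + a) (n(f, a) = f*(a + 5) = f*(5 + a))
-n(-44, -186) = -(-44)*(5 - 186) = -(-44)*(-181) = -1*7964 = -7964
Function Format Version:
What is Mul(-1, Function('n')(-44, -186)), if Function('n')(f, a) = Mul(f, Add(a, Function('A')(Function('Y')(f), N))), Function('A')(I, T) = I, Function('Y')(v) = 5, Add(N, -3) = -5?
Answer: -7964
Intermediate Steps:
N = -2 (N = Add(3, -5) = -2)
Function('n')(f, a) = Mul(f, Add(5, a)) (Function('n')(f, a) = Mul(f, Add(a, 5)) = Mul(f, Add(5, a)))
Mul(-1, Function('n')(-44, -186)) = Mul(-1, Mul(-44, Add(5, -186))) = Mul(-1, Mul(-44, -181)) = Mul(-1, 7964) = -7964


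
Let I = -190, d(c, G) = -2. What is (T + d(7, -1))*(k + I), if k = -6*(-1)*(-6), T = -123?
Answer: 28250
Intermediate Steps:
k = -36 (k = 6*(-6) = -36)
(T + d(7, -1))*(k + I) = (-123 - 2)*(-36 - 190) = -125*(-226) = 28250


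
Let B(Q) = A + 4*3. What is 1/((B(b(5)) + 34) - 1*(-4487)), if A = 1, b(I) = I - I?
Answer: 1/4534 ≈ 0.00022056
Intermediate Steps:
b(I) = 0
B(Q) = 13 (B(Q) = 1 + 4*3 = 1 + 12 = 13)
1/((B(b(5)) + 34) - 1*(-4487)) = 1/((13 + 34) - 1*(-4487)) = 1/(47 + 4487) = 1/4534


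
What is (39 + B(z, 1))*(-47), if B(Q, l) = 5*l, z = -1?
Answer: -2068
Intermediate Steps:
(39 + B(z, 1))*(-47) = (39 + 5*1)*(-47) = (39 + 5)*(-47) = 44*(-47) = -2068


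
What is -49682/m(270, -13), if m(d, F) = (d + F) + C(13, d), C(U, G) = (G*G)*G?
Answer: -49682/19683257 ≈ -0.0025241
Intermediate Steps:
C(U, G) = G³ (C(U, G) = G²*G = G³)
m(d, F) = F + d + d³ (m(d, F) = (d + F) + d³ = (F + d) + d³ = F + d + d³)
-49682/m(270, -13) = -49682/(-13 + 270 + 270³) = -49682/(-13 + 270 + 19683000) = -49682/19683257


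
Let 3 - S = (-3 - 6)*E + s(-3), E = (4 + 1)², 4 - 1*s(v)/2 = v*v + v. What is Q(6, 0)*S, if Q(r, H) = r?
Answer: 1392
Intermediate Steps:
s(v) = 8 - 2*v - 2*v² (s(v) = 8 - 2*(v*v + v) = 8 - 2*(v² + v) = 8 - 2*(v + v²) = 8 + (-2*v - 2*v²) = 8 - 2*v - 2*v²)
E = 25 (E = 5² = 25)
S = 232 (S = 3 - ((-3 - 6)*25 + (8 - 2*(-3) - 2*(-3)²)) = 3 - (-9*25 + (8 + 6 - 2*9)) = 3 - (-225 + (8 + 6 - 18)) = 3 - (-225 - 4) = 3 - 1*(-229) = 3 + 229 = 232)
Q(6, 0)*S = 6*232 = 1392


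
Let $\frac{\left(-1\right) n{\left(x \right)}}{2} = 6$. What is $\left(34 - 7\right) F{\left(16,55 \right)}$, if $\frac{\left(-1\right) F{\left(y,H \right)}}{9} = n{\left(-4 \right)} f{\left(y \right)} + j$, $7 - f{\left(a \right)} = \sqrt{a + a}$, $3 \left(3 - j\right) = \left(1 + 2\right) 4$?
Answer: $20655 - 11664 \sqrt{2} \approx 4159.6$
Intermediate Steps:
$j = -1$ ($j = 3 - \frac{\left(1 + 2\right) 4}{3} = 3 - \frac{3 \cdot 4}{3} = 3 - 4 = -1$)
$f{\left(a \right)} = 7 - \sqrt{2} \sqrt{a}$ ($f{\left(a \right)} = 7 - \sqrt{a + a} = 7 - \sqrt{2 a} = 7 - \sqrt{2} \sqrt{a}$)
$n{\left(x \right)} = -12$ ($n{\left(x \right)} = \left(-2\right) 6 = -12$)
$F{\left(y,H \right)} = 765 - 108 \sqrt{2} \sqrt{y}$ ($F{\left(y,H \right)} = - 9 \left(- 12 \left(7 - \sqrt{2} \sqrt{y}\right) - 1\right) = - 9 \left(\left(-84 + 12 \sqrt{2} \sqrt{y}\right) - 1\right) = - 9 \left(-85 + 12 \sqrt{2} \sqrt{y}\right) = 765 - 108 \sqrt{2} \sqrt{y}$)
$\left(34 - 7\right) F{\left(16,55 \right)} = \left(34 - 7\right) \left(765 - 108 \sqrt{2} \sqrt{16}\right) = 27 \left(765 - 108 \sqrt{2} \cdot 4\right) = 27 \left(765 - 432 \sqrt{2}\right) = 20655 - 11664 \sqrt{2}$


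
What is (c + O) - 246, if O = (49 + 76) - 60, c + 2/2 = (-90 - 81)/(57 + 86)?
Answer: -26197/143 ≈ -183.20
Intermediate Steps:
c = -314/143 (c = -1 + (-90 - 81)/(57 + 86) = -1 - 171/143 = -314/143 ≈ -2.1958)
O = 65 (O = 125 - 60 = 65)
(c + O) - 246 = (-314/143 + 65) - 246 = 8981/143 - 246 = -26197/143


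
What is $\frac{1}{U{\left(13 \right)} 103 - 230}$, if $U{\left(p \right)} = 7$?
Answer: $\frac{1}{491} \approx 0.0020367$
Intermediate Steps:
$\frac{1}{U{\left(13 \right)} 103 - 230} = \frac{1}{7 \cdot 103 - 230} = \frac{1}{721 - 230} = \frac{1}{491}$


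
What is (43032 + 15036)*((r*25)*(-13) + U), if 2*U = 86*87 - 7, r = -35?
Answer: 877552650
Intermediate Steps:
U = 7475/2 (U = (86*87 - 7)/2 = (7482 - 7)/2 = (½)*7475 = 7475/2 ≈ 3737.5)
(43032 + 15036)*((r*25)*(-13) + U) = (43032 + 15036)*(-35*25*(-13) + 7475/2) = 58068*(-875*(-13) + 7475/2) = 58068*(11375 + 7475/2) = 58068*(30225/2) = 877552650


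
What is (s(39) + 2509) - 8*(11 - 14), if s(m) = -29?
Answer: 2504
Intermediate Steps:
(s(39) + 2509) - 8*(11 - 14) = (-29 + 2509) - 8*(11 - 14) = 2480 - 8*(-3) = 2480 + 24 = 2504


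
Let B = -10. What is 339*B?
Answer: -3390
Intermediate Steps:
339*B = 339*(-10) = -3390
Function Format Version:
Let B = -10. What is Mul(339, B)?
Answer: -3390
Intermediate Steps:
Mul(339, B) = Mul(339, -10) = -3390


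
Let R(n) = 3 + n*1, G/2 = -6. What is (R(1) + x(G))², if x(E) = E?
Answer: 64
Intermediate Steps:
G = -12 (G = 2*(-6) = -12)
R(n) = 3 + n
(R(1) + x(G))² = ((3 + 1) - 12)² = (4 - 12)² = (-8)² = 64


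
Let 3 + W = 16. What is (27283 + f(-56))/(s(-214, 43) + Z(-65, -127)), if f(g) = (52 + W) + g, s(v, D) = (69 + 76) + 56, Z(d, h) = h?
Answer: 13646/37 ≈ 368.81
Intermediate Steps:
W = 13 (W = -3 + 16 = 13)
s(v, D) = 201 (s(v, D) = 145 + 56 = 201)
f(g) = 65 + g (f(g) = (52 + 13) + g = 65 + g)
(27283 + f(-56))/(s(-214, 43) + Z(-65, -127)) = (27283 + (65 - 56))/(201 - 127) = (27283 + 9)/74 = 27292*(1/74) = 13646/37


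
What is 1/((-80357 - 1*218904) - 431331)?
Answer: -1/730592 ≈ -1.3688e-6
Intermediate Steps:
1/((-80357 - 1*218904) - 431331) = 1/((-80357 - 218904) - 431331) = 1/(-299261 - 431331) = 1/(-730592) = -1/730592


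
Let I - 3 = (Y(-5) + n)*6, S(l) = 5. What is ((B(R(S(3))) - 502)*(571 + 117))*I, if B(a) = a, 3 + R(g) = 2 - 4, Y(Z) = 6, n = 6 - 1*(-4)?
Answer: -34532784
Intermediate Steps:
n = 10 (n = 6 + 4 = 10)
R(g) = -5 (R(g) = -3 + (2 - 4) = -3 - 2 = -5)
I = 99 (I = 3 + (6 + 10)*6 = 3 + 16*6 = 3 + 96 = 99)
((B(R(S(3))) - 502)*(571 + 117))*I = ((-5 - 502)*(571 + 117))*99 = -507*688*99 = -348816*99 = -34532784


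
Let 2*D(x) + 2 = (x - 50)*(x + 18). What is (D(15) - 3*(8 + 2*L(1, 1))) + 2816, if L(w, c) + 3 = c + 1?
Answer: 4439/2 ≈ 2219.5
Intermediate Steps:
L(w, c) = -2 + c (L(w, c) = -3 + (c + 1) = -3 + (1 + c) = -2 + c)
D(x) = -1 + (-50 + x)*(18 + x)/2 (D(x) = -1 + ((x - 50)*(x + 18))/2 = -1 + ((-50 + x)*(18 + x))/2 = -1 + (-50 + x)*(18 + x)/2)
(D(15) - 3*(8 + 2*L(1, 1))) + 2816 = ((-451 + (½)*15² - 16*15) - 3*(8 + 2*(-2 + 1))) + 2816 = ((-451 + (½)*225 - 240) - 3*(8 + 2*(-1))) + 2816 = ((-451 + 225/2 - 240) - 3*(8 - 2)) + 2816 = (-1157/2 - 3*6) + 2816 = (-1157/2 - 18) + 2816 = -1193/2 + 2816 = 4439/2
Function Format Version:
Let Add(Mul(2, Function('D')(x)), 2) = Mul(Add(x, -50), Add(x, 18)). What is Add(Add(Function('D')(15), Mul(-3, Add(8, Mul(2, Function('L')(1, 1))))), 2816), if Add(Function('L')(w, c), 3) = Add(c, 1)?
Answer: Rational(4439, 2) ≈ 2219.5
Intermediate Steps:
Function('L')(w, c) = Add(-2, c) (Function('L')(w, c) = Add(-3, Add(c, 1)) = Add(-3, Add(1, c)) = Add(-2, c))
Function('D')(x) = Add(-1, Mul(Rational(1, 2), Add(-50, x), Add(18, x))) (Function('D')(x) = Add(-1, Mul(Rational(1, 2), Mul(Add(x, -50), Add(x, 18)))) = Add(-1, Mul(Rational(1, 2), Mul(Add(-50, x), Add(18, x)))) = Add(-1, Mul(Rational(1, 2), Add(-50, x), Add(18, x))))
Add(Add(Function('D')(15), Mul(-3, Add(8, Mul(2, Function('L')(1, 1))))), 2816) = Add(Add(Add(-451, Mul(Rational(1, 2), Pow(15, 2)), Mul(-16, 15)), Mul(-3, Add(8, Mul(2, Add(-2, 1))))), 2816) = Add(Add(Add(-451, Mul(Rational(1, 2), 225), -240), Mul(-3, Add(8, Mul(2, -1)))), 2816) = Add(Add(Add(-451, Rational(225, 2), -240), Mul(-3, Add(8, -2))), 2816) = Add(Add(Rational(-1157, 2), Mul(-3, 6)), 2816) = Add(Add(Rational(-1157, 2), -18), 2816) = Add(Rational(-1193, 2), 2816) = Rational(4439, 2)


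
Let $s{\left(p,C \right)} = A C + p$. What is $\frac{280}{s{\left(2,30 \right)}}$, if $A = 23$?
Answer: $\frac{70}{173} \approx 0.40462$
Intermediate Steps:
$s{\left(p,C \right)} = p + 23 C$ ($s{\left(p,C \right)} = 23 C + p = p + 23 C$)
$\frac{280}{s{\left(2,30 \right)}} = \frac{280}{2 + 23 \cdot 30} = \frac{280}{2 + 690} = \frac{280}{692} = 280 \cdot \frac{1}{692} = \frac{70}{173}$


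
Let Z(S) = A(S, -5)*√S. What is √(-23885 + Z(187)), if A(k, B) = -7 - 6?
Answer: √(-23885 - 13*√187) ≈ 155.12*I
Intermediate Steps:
A(k, B) = -13
Z(S) = -13*√S
√(-23885 + Z(187)) = √(-23885 - 13*√187)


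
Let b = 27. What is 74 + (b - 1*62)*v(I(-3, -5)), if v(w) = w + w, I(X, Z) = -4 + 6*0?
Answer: 354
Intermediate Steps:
I(X, Z) = -4 (I(X, Z) = -4 + 0 = -4)
v(w) = 2*w
74 + (b - 1*62)*v(I(-3, -5)) = 74 + (27 - 1*62)*(2*(-4)) = 74 + (27 - 62)*(-8) = 74 - 35*(-8) = 74 + 280 = 354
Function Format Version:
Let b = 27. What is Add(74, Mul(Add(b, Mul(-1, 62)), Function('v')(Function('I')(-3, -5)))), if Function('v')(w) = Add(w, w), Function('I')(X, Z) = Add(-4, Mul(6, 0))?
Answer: 354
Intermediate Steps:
Function('I')(X, Z) = -4 (Function('I')(X, Z) = Add(-4, 0) = -4)
Function('v')(w) = Mul(2, w)
Add(74, Mul(Add(b, Mul(-1, 62)), Function('v')(Function('I')(-3, -5)))) = Add(74, Mul(Add(27, Mul(-1, 62)), Mul(2, -4))) = Add(74, Mul(Add(27, -62), -8)) = Add(74, Mul(-35, -8)) = Add(74, 280) = 354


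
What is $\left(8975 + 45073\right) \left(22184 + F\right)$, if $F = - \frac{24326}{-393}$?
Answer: $\frac{157507366208}{131} \approx 1.2023 \cdot 10^{9}$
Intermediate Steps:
$F = \frac{24326}{393}$ ($F = \left(-24326\right) \left(- \frac{1}{393}\right) = \frac{24326}{393} \approx 61.898$)
$\left(8975 + 45073\right) \left(22184 + F\right) = \left(8975 + 45073\right) \left(22184 + \frac{24326}{393}\right) = 54048 \cdot \frac{8742638}{393} = \frac{157507366208}{131}$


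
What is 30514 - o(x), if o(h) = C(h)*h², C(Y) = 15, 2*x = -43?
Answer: 94321/4 ≈ 23580.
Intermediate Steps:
x = -43/2 (x = (½)*(-43) = -43/2 ≈ -21.500)
o(h) = 15*h²
30514 - o(x) = 30514 - 15*(-43/2)² = 30514 - 15*1849/4 = 30514 - 1*27735/4 = 30514 - 27735/4 = 94321/4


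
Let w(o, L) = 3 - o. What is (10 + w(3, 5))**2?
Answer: 100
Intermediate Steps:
(10 + w(3, 5))**2 = (10 + (3 - 1*3))**2 = (10 + (3 - 3))**2 = (10 + 0)**2 = 10**2 = 100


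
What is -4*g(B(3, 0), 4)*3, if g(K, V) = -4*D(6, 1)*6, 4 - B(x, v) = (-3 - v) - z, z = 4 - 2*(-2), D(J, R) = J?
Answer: 1728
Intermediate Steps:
z = 8 (z = 4 + 4 = 8)
B(x, v) = 15 + v (B(x, v) = 4 - ((-3 - v) - 1*8) = 4 - ((-3 - v) - 8) = 4 - (-11 - v) = 4 + (11 + v) = 15 + v)
g(K, V) = -144 (g(K, V) = -4*6*6 = -24*6 = -144)
-4*g(B(3, 0), 4)*3 = -4*(-144)*3 = 576*3 = 1728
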